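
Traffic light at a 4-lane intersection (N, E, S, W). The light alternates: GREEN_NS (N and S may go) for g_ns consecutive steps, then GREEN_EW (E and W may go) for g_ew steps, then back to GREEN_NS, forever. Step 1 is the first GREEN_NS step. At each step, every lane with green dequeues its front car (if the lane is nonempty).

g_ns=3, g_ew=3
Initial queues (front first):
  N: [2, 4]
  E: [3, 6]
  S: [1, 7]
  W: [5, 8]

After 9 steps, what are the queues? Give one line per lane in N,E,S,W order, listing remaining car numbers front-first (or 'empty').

Step 1 [NS]: N:car2-GO,E:wait,S:car1-GO,W:wait | queues: N=1 E=2 S=1 W=2
Step 2 [NS]: N:car4-GO,E:wait,S:car7-GO,W:wait | queues: N=0 E=2 S=0 W=2
Step 3 [NS]: N:empty,E:wait,S:empty,W:wait | queues: N=0 E=2 S=0 W=2
Step 4 [EW]: N:wait,E:car3-GO,S:wait,W:car5-GO | queues: N=0 E=1 S=0 W=1
Step 5 [EW]: N:wait,E:car6-GO,S:wait,W:car8-GO | queues: N=0 E=0 S=0 W=0

N: empty
E: empty
S: empty
W: empty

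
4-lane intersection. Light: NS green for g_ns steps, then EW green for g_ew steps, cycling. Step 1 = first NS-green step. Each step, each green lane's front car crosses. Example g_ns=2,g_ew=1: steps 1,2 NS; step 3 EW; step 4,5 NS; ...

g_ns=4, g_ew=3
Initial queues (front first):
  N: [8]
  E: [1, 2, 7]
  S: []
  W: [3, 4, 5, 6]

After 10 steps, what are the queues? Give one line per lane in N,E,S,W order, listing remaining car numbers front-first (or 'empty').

Step 1 [NS]: N:car8-GO,E:wait,S:empty,W:wait | queues: N=0 E=3 S=0 W=4
Step 2 [NS]: N:empty,E:wait,S:empty,W:wait | queues: N=0 E=3 S=0 W=4
Step 3 [NS]: N:empty,E:wait,S:empty,W:wait | queues: N=0 E=3 S=0 W=4
Step 4 [NS]: N:empty,E:wait,S:empty,W:wait | queues: N=0 E=3 S=0 W=4
Step 5 [EW]: N:wait,E:car1-GO,S:wait,W:car3-GO | queues: N=0 E=2 S=0 W=3
Step 6 [EW]: N:wait,E:car2-GO,S:wait,W:car4-GO | queues: N=0 E=1 S=0 W=2
Step 7 [EW]: N:wait,E:car7-GO,S:wait,W:car5-GO | queues: N=0 E=0 S=0 W=1
Step 8 [NS]: N:empty,E:wait,S:empty,W:wait | queues: N=0 E=0 S=0 W=1
Step 9 [NS]: N:empty,E:wait,S:empty,W:wait | queues: N=0 E=0 S=0 W=1
Step 10 [NS]: N:empty,E:wait,S:empty,W:wait | queues: N=0 E=0 S=0 W=1

N: empty
E: empty
S: empty
W: 6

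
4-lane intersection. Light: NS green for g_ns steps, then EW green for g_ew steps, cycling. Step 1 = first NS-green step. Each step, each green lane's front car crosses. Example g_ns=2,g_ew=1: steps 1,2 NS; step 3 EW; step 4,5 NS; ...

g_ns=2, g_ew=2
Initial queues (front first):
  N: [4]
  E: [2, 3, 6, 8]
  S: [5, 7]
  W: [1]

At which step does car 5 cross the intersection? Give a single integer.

Step 1 [NS]: N:car4-GO,E:wait,S:car5-GO,W:wait | queues: N=0 E=4 S=1 W=1
Step 2 [NS]: N:empty,E:wait,S:car7-GO,W:wait | queues: N=0 E=4 S=0 W=1
Step 3 [EW]: N:wait,E:car2-GO,S:wait,W:car1-GO | queues: N=0 E=3 S=0 W=0
Step 4 [EW]: N:wait,E:car3-GO,S:wait,W:empty | queues: N=0 E=2 S=0 W=0
Step 5 [NS]: N:empty,E:wait,S:empty,W:wait | queues: N=0 E=2 S=0 W=0
Step 6 [NS]: N:empty,E:wait,S:empty,W:wait | queues: N=0 E=2 S=0 W=0
Step 7 [EW]: N:wait,E:car6-GO,S:wait,W:empty | queues: N=0 E=1 S=0 W=0
Step 8 [EW]: N:wait,E:car8-GO,S:wait,W:empty | queues: N=0 E=0 S=0 W=0
Car 5 crosses at step 1

1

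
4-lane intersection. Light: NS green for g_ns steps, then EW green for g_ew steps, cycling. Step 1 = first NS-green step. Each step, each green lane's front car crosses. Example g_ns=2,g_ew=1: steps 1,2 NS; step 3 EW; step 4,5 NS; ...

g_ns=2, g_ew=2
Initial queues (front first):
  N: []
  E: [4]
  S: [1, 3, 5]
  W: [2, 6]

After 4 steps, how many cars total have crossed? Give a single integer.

Step 1 [NS]: N:empty,E:wait,S:car1-GO,W:wait | queues: N=0 E=1 S=2 W=2
Step 2 [NS]: N:empty,E:wait,S:car3-GO,W:wait | queues: N=0 E=1 S=1 W=2
Step 3 [EW]: N:wait,E:car4-GO,S:wait,W:car2-GO | queues: N=0 E=0 S=1 W=1
Step 4 [EW]: N:wait,E:empty,S:wait,W:car6-GO | queues: N=0 E=0 S=1 W=0
Cars crossed by step 4: 5

Answer: 5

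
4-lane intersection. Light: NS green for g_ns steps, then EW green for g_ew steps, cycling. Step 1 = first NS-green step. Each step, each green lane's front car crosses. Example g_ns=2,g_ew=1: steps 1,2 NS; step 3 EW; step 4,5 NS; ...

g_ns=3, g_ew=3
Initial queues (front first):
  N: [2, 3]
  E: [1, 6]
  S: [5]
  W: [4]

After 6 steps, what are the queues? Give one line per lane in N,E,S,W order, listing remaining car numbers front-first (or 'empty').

Step 1 [NS]: N:car2-GO,E:wait,S:car5-GO,W:wait | queues: N=1 E=2 S=0 W=1
Step 2 [NS]: N:car3-GO,E:wait,S:empty,W:wait | queues: N=0 E=2 S=0 W=1
Step 3 [NS]: N:empty,E:wait,S:empty,W:wait | queues: N=0 E=2 S=0 W=1
Step 4 [EW]: N:wait,E:car1-GO,S:wait,W:car4-GO | queues: N=0 E=1 S=0 W=0
Step 5 [EW]: N:wait,E:car6-GO,S:wait,W:empty | queues: N=0 E=0 S=0 W=0

N: empty
E: empty
S: empty
W: empty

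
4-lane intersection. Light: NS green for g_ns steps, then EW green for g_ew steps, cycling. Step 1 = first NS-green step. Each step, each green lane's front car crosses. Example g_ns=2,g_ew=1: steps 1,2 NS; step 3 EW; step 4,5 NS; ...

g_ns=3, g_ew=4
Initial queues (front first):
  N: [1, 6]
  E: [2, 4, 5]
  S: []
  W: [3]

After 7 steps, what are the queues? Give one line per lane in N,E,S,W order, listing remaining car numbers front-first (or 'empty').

Step 1 [NS]: N:car1-GO,E:wait,S:empty,W:wait | queues: N=1 E=3 S=0 W=1
Step 2 [NS]: N:car6-GO,E:wait,S:empty,W:wait | queues: N=0 E=3 S=0 W=1
Step 3 [NS]: N:empty,E:wait,S:empty,W:wait | queues: N=0 E=3 S=0 W=1
Step 4 [EW]: N:wait,E:car2-GO,S:wait,W:car3-GO | queues: N=0 E=2 S=0 W=0
Step 5 [EW]: N:wait,E:car4-GO,S:wait,W:empty | queues: N=0 E=1 S=0 W=0
Step 6 [EW]: N:wait,E:car5-GO,S:wait,W:empty | queues: N=0 E=0 S=0 W=0

N: empty
E: empty
S: empty
W: empty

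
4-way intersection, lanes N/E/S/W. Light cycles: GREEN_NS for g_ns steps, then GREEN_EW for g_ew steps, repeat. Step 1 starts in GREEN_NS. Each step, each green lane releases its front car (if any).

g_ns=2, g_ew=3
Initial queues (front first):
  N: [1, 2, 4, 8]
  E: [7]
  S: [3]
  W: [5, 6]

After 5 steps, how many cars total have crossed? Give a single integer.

Step 1 [NS]: N:car1-GO,E:wait,S:car3-GO,W:wait | queues: N=3 E=1 S=0 W=2
Step 2 [NS]: N:car2-GO,E:wait,S:empty,W:wait | queues: N=2 E=1 S=0 W=2
Step 3 [EW]: N:wait,E:car7-GO,S:wait,W:car5-GO | queues: N=2 E=0 S=0 W=1
Step 4 [EW]: N:wait,E:empty,S:wait,W:car6-GO | queues: N=2 E=0 S=0 W=0
Step 5 [EW]: N:wait,E:empty,S:wait,W:empty | queues: N=2 E=0 S=0 W=0
Cars crossed by step 5: 6

Answer: 6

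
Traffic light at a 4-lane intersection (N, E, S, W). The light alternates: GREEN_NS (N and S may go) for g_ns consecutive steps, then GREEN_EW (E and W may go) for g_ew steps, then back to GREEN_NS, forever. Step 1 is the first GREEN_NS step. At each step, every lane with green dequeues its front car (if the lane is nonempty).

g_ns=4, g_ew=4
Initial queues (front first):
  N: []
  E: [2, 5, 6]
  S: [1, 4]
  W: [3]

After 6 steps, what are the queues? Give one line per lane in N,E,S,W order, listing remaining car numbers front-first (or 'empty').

Step 1 [NS]: N:empty,E:wait,S:car1-GO,W:wait | queues: N=0 E=3 S=1 W=1
Step 2 [NS]: N:empty,E:wait,S:car4-GO,W:wait | queues: N=0 E=3 S=0 W=1
Step 3 [NS]: N:empty,E:wait,S:empty,W:wait | queues: N=0 E=3 S=0 W=1
Step 4 [NS]: N:empty,E:wait,S:empty,W:wait | queues: N=0 E=3 S=0 W=1
Step 5 [EW]: N:wait,E:car2-GO,S:wait,W:car3-GO | queues: N=0 E=2 S=0 W=0
Step 6 [EW]: N:wait,E:car5-GO,S:wait,W:empty | queues: N=0 E=1 S=0 W=0

N: empty
E: 6
S: empty
W: empty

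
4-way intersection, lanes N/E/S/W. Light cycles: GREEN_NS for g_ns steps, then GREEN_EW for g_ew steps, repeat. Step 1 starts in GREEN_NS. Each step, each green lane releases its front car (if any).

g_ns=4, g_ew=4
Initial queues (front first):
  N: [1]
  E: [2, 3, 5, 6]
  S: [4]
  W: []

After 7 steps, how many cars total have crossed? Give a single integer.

Step 1 [NS]: N:car1-GO,E:wait,S:car4-GO,W:wait | queues: N=0 E=4 S=0 W=0
Step 2 [NS]: N:empty,E:wait,S:empty,W:wait | queues: N=0 E=4 S=0 W=0
Step 3 [NS]: N:empty,E:wait,S:empty,W:wait | queues: N=0 E=4 S=0 W=0
Step 4 [NS]: N:empty,E:wait,S:empty,W:wait | queues: N=0 E=4 S=0 W=0
Step 5 [EW]: N:wait,E:car2-GO,S:wait,W:empty | queues: N=0 E=3 S=0 W=0
Step 6 [EW]: N:wait,E:car3-GO,S:wait,W:empty | queues: N=0 E=2 S=0 W=0
Step 7 [EW]: N:wait,E:car5-GO,S:wait,W:empty | queues: N=0 E=1 S=0 W=0
Cars crossed by step 7: 5

Answer: 5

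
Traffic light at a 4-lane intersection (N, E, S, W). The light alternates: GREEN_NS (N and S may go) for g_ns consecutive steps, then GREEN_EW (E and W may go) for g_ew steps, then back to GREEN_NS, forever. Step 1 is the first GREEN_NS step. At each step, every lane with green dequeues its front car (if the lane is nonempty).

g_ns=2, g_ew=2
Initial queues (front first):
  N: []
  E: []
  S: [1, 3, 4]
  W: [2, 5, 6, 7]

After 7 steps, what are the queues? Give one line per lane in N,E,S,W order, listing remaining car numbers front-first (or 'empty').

Step 1 [NS]: N:empty,E:wait,S:car1-GO,W:wait | queues: N=0 E=0 S=2 W=4
Step 2 [NS]: N:empty,E:wait,S:car3-GO,W:wait | queues: N=0 E=0 S=1 W=4
Step 3 [EW]: N:wait,E:empty,S:wait,W:car2-GO | queues: N=0 E=0 S=1 W=3
Step 4 [EW]: N:wait,E:empty,S:wait,W:car5-GO | queues: N=0 E=0 S=1 W=2
Step 5 [NS]: N:empty,E:wait,S:car4-GO,W:wait | queues: N=0 E=0 S=0 W=2
Step 6 [NS]: N:empty,E:wait,S:empty,W:wait | queues: N=0 E=0 S=0 W=2
Step 7 [EW]: N:wait,E:empty,S:wait,W:car6-GO | queues: N=0 E=0 S=0 W=1

N: empty
E: empty
S: empty
W: 7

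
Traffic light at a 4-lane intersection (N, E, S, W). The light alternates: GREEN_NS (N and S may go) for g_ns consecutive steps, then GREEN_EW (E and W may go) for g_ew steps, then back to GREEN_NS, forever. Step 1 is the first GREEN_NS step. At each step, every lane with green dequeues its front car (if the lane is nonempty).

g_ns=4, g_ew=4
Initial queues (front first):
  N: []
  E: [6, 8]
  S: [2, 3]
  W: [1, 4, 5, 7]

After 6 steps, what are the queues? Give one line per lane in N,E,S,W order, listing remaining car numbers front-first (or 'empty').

Step 1 [NS]: N:empty,E:wait,S:car2-GO,W:wait | queues: N=0 E=2 S=1 W=4
Step 2 [NS]: N:empty,E:wait,S:car3-GO,W:wait | queues: N=0 E=2 S=0 W=4
Step 3 [NS]: N:empty,E:wait,S:empty,W:wait | queues: N=0 E=2 S=0 W=4
Step 4 [NS]: N:empty,E:wait,S:empty,W:wait | queues: N=0 E=2 S=0 W=4
Step 5 [EW]: N:wait,E:car6-GO,S:wait,W:car1-GO | queues: N=0 E=1 S=0 W=3
Step 6 [EW]: N:wait,E:car8-GO,S:wait,W:car4-GO | queues: N=0 E=0 S=0 W=2

N: empty
E: empty
S: empty
W: 5 7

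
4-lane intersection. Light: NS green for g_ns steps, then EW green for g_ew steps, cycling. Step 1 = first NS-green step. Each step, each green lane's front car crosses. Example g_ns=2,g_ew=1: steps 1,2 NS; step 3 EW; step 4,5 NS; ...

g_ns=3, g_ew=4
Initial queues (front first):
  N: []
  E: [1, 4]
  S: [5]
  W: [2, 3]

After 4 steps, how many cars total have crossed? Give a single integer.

Answer: 3

Derivation:
Step 1 [NS]: N:empty,E:wait,S:car5-GO,W:wait | queues: N=0 E=2 S=0 W=2
Step 2 [NS]: N:empty,E:wait,S:empty,W:wait | queues: N=0 E=2 S=0 W=2
Step 3 [NS]: N:empty,E:wait,S:empty,W:wait | queues: N=0 E=2 S=0 W=2
Step 4 [EW]: N:wait,E:car1-GO,S:wait,W:car2-GO | queues: N=0 E=1 S=0 W=1
Cars crossed by step 4: 3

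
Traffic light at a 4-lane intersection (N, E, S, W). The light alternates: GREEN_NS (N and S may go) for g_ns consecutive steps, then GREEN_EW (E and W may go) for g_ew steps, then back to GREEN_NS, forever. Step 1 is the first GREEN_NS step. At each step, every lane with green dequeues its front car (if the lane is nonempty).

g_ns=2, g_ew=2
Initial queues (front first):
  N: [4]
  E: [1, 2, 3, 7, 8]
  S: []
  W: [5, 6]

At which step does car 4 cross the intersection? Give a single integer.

Step 1 [NS]: N:car4-GO,E:wait,S:empty,W:wait | queues: N=0 E=5 S=0 W=2
Step 2 [NS]: N:empty,E:wait,S:empty,W:wait | queues: N=0 E=5 S=0 W=2
Step 3 [EW]: N:wait,E:car1-GO,S:wait,W:car5-GO | queues: N=0 E=4 S=0 W=1
Step 4 [EW]: N:wait,E:car2-GO,S:wait,W:car6-GO | queues: N=0 E=3 S=0 W=0
Step 5 [NS]: N:empty,E:wait,S:empty,W:wait | queues: N=0 E=3 S=0 W=0
Step 6 [NS]: N:empty,E:wait,S:empty,W:wait | queues: N=0 E=3 S=0 W=0
Step 7 [EW]: N:wait,E:car3-GO,S:wait,W:empty | queues: N=0 E=2 S=0 W=0
Step 8 [EW]: N:wait,E:car7-GO,S:wait,W:empty | queues: N=0 E=1 S=0 W=0
Step 9 [NS]: N:empty,E:wait,S:empty,W:wait | queues: N=0 E=1 S=0 W=0
Step 10 [NS]: N:empty,E:wait,S:empty,W:wait | queues: N=0 E=1 S=0 W=0
Step 11 [EW]: N:wait,E:car8-GO,S:wait,W:empty | queues: N=0 E=0 S=0 W=0
Car 4 crosses at step 1

1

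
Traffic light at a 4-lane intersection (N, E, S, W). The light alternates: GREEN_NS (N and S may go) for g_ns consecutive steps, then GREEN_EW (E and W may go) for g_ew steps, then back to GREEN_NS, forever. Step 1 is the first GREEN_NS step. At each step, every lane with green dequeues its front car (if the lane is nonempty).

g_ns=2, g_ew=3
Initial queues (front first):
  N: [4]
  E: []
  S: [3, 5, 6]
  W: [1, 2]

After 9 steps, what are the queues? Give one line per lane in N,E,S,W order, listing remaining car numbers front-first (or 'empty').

Step 1 [NS]: N:car4-GO,E:wait,S:car3-GO,W:wait | queues: N=0 E=0 S=2 W=2
Step 2 [NS]: N:empty,E:wait,S:car5-GO,W:wait | queues: N=0 E=0 S=1 W=2
Step 3 [EW]: N:wait,E:empty,S:wait,W:car1-GO | queues: N=0 E=0 S=1 W=1
Step 4 [EW]: N:wait,E:empty,S:wait,W:car2-GO | queues: N=0 E=0 S=1 W=0
Step 5 [EW]: N:wait,E:empty,S:wait,W:empty | queues: N=0 E=0 S=1 W=0
Step 6 [NS]: N:empty,E:wait,S:car6-GO,W:wait | queues: N=0 E=0 S=0 W=0

N: empty
E: empty
S: empty
W: empty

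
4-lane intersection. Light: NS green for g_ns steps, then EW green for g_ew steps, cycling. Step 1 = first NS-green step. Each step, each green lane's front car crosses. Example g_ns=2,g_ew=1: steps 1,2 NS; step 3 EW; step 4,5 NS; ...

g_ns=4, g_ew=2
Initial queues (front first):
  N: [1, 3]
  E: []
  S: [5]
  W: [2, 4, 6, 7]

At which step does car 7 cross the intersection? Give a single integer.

Step 1 [NS]: N:car1-GO,E:wait,S:car5-GO,W:wait | queues: N=1 E=0 S=0 W=4
Step 2 [NS]: N:car3-GO,E:wait,S:empty,W:wait | queues: N=0 E=0 S=0 W=4
Step 3 [NS]: N:empty,E:wait,S:empty,W:wait | queues: N=0 E=0 S=0 W=4
Step 4 [NS]: N:empty,E:wait,S:empty,W:wait | queues: N=0 E=0 S=0 W=4
Step 5 [EW]: N:wait,E:empty,S:wait,W:car2-GO | queues: N=0 E=0 S=0 W=3
Step 6 [EW]: N:wait,E:empty,S:wait,W:car4-GO | queues: N=0 E=0 S=0 W=2
Step 7 [NS]: N:empty,E:wait,S:empty,W:wait | queues: N=0 E=0 S=0 W=2
Step 8 [NS]: N:empty,E:wait,S:empty,W:wait | queues: N=0 E=0 S=0 W=2
Step 9 [NS]: N:empty,E:wait,S:empty,W:wait | queues: N=0 E=0 S=0 W=2
Step 10 [NS]: N:empty,E:wait,S:empty,W:wait | queues: N=0 E=0 S=0 W=2
Step 11 [EW]: N:wait,E:empty,S:wait,W:car6-GO | queues: N=0 E=0 S=0 W=1
Step 12 [EW]: N:wait,E:empty,S:wait,W:car7-GO | queues: N=0 E=0 S=0 W=0
Car 7 crosses at step 12

12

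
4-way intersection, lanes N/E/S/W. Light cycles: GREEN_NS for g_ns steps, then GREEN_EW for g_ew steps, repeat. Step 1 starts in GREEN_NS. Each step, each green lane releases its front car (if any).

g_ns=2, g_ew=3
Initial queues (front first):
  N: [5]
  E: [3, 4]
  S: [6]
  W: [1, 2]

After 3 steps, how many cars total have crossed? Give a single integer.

Step 1 [NS]: N:car5-GO,E:wait,S:car6-GO,W:wait | queues: N=0 E=2 S=0 W=2
Step 2 [NS]: N:empty,E:wait,S:empty,W:wait | queues: N=0 E=2 S=0 W=2
Step 3 [EW]: N:wait,E:car3-GO,S:wait,W:car1-GO | queues: N=0 E=1 S=0 W=1
Cars crossed by step 3: 4

Answer: 4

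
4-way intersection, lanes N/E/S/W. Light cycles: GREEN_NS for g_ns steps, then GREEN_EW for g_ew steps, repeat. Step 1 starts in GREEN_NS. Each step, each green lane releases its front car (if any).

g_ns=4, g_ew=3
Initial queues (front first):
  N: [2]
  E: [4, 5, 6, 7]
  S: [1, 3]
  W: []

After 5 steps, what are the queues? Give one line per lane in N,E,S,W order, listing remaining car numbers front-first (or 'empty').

Step 1 [NS]: N:car2-GO,E:wait,S:car1-GO,W:wait | queues: N=0 E=4 S=1 W=0
Step 2 [NS]: N:empty,E:wait,S:car3-GO,W:wait | queues: N=0 E=4 S=0 W=0
Step 3 [NS]: N:empty,E:wait,S:empty,W:wait | queues: N=0 E=4 S=0 W=0
Step 4 [NS]: N:empty,E:wait,S:empty,W:wait | queues: N=0 E=4 S=0 W=0
Step 5 [EW]: N:wait,E:car4-GO,S:wait,W:empty | queues: N=0 E=3 S=0 W=0

N: empty
E: 5 6 7
S: empty
W: empty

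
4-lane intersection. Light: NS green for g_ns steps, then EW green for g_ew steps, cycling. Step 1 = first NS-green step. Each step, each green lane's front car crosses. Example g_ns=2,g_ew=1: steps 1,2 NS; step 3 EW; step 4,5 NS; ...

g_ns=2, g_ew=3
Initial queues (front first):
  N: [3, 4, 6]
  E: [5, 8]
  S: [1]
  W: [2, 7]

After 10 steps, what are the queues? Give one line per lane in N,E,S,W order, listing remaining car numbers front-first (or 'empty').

Step 1 [NS]: N:car3-GO,E:wait,S:car1-GO,W:wait | queues: N=2 E=2 S=0 W=2
Step 2 [NS]: N:car4-GO,E:wait,S:empty,W:wait | queues: N=1 E=2 S=0 W=2
Step 3 [EW]: N:wait,E:car5-GO,S:wait,W:car2-GO | queues: N=1 E=1 S=0 W=1
Step 4 [EW]: N:wait,E:car8-GO,S:wait,W:car7-GO | queues: N=1 E=0 S=0 W=0
Step 5 [EW]: N:wait,E:empty,S:wait,W:empty | queues: N=1 E=0 S=0 W=0
Step 6 [NS]: N:car6-GO,E:wait,S:empty,W:wait | queues: N=0 E=0 S=0 W=0

N: empty
E: empty
S: empty
W: empty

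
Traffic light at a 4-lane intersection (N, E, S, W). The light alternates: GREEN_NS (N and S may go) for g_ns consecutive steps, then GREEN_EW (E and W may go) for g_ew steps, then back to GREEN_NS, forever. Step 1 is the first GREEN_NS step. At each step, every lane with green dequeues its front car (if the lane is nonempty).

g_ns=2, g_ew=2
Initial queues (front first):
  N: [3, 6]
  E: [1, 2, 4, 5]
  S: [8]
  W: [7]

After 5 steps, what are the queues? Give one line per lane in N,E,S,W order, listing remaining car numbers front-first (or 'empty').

Step 1 [NS]: N:car3-GO,E:wait,S:car8-GO,W:wait | queues: N=1 E=4 S=0 W=1
Step 2 [NS]: N:car6-GO,E:wait,S:empty,W:wait | queues: N=0 E=4 S=0 W=1
Step 3 [EW]: N:wait,E:car1-GO,S:wait,W:car7-GO | queues: N=0 E=3 S=0 W=0
Step 4 [EW]: N:wait,E:car2-GO,S:wait,W:empty | queues: N=0 E=2 S=0 W=0
Step 5 [NS]: N:empty,E:wait,S:empty,W:wait | queues: N=0 E=2 S=0 W=0

N: empty
E: 4 5
S: empty
W: empty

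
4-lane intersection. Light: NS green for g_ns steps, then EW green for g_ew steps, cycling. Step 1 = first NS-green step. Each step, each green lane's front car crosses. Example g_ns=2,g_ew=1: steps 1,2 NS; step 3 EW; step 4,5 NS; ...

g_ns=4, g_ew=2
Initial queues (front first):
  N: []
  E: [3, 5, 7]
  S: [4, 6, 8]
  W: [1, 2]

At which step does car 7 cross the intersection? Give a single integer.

Step 1 [NS]: N:empty,E:wait,S:car4-GO,W:wait | queues: N=0 E=3 S=2 W=2
Step 2 [NS]: N:empty,E:wait,S:car6-GO,W:wait | queues: N=0 E=3 S=1 W=2
Step 3 [NS]: N:empty,E:wait,S:car8-GO,W:wait | queues: N=0 E=3 S=0 W=2
Step 4 [NS]: N:empty,E:wait,S:empty,W:wait | queues: N=0 E=3 S=0 W=2
Step 5 [EW]: N:wait,E:car3-GO,S:wait,W:car1-GO | queues: N=0 E=2 S=0 W=1
Step 6 [EW]: N:wait,E:car5-GO,S:wait,W:car2-GO | queues: N=0 E=1 S=0 W=0
Step 7 [NS]: N:empty,E:wait,S:empty,W:wait | queues: N=0 E=1 S=0 W=0
Step 8 [NS]: N:empty,E:wait,S:empty,W:wait | queues: N=0 E=1 S=0 W=0
Step 9 [NS]: N:empty,E:wait,S:empty,W:wait | queues: N=0 E=1 S=0 W=0
Step 10 [NS]: N:empty,E:wait,S:empty,W:wait | queues: N=0 E=1 S=0 W=0
Step 11 [EW]: N:wait,E:car7-GO,S:wait,W:empty | queues: N=0 E=0 S=0 W=0
Car 7 crosses at step 11

11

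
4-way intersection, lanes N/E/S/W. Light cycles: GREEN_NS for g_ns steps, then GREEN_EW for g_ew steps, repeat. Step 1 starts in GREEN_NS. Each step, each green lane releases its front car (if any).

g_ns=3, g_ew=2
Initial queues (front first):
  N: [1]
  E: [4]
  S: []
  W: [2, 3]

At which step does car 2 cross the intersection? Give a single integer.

Step 1 [NS]: N:car1-GO,E:wait,S:empty,W:wait | queues: N=0 E=1 S=0 W=2
Step 2 [NS]: N:empty,E:wait,S:empty,W:wait | queues: N=0 E=1 S=0 W=2
Step 3 [NS]: N:empty,E:wait,S:empty,W:wait | queues: N=0 E=1 S=0 W=2
Step 4 [EW]: N:wait,E:car4-GO,S:wait,W:car2-GO | queues: N=0 E=0 S=0 W=1
Step 5 [EW]: N:wait,E:empty,S:wait,W:car3-GO | queues: N=0 E=0 S=0 W=0
Car 2 crosses at step 4

4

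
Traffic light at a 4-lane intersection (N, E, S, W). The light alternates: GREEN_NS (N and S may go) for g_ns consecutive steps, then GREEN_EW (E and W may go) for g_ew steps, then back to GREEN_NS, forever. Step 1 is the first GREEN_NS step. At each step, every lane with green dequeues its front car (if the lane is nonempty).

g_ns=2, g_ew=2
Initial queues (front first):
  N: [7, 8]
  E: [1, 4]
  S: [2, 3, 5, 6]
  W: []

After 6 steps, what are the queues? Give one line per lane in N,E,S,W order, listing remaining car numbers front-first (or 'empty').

Step 1 [NS]: N:car7-GO,E:wait,S:car2-GO,W:wait | queues: N=1 E=2 S=3 W=0
Step 2 [NS]: N:car8-GO,E:wait,S:car3-GO,W:wait | queues: N=0 E=2 S=2 W=0
Step 3 [EW]: N:wait,E:car1-GO,S:wait,W:empty | queues: N=0 E=1 S=2 W=0
Step 4 [EW]: N:wait,E:car4-GO,S:wait,W:empty | queues: N=0 E=0 S=2 W=0
Step 5 [NS]: N:empty,E:wait,S:car5-GO,W:wait | queues: N=0 E=0 S=1 W=0
Step 6 [NS]: N:empty,E:wait,S:car6-GO,W:wait | queues: N=0 E=0 S=0 W=0

N: empty
E: empty
S: empty
W: empty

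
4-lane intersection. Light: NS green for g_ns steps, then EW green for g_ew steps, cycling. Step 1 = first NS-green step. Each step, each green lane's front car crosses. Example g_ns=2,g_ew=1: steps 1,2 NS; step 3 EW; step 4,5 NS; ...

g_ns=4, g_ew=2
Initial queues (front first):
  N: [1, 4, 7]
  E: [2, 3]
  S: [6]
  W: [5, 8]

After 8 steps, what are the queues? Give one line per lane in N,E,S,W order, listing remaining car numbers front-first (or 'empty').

Step 1 [NS]: N:car1-GO,E:wait,S:car6-GO,W:wait | queues: N=2 E=2 S=0 W=2
Step 2 [NS]: N:car4-GO,E:wait,S:empty,W:wait | queues: N=1 E=2 S=0 W=2
Step 3 [NS]: N:car7-GO,E:wait,S:empty,W:wait | queues: N=0 E=2 S=0 W=2
Step 4 [NS]: N:empty,E:wait,S:empty,W:wait | queues: N=0 E=2 S=0 W=2
Step 5 [EW]: N:wait,E:car2-GO,S:wait,W:car5-GO | queues: N=0 E=1 S=0 W=1
Step 6 [EW]: N:wait,E:car3-GO,S:wait,W:car8-GO | queues: N=0 E=0 S=0 W=0

N: empty
E: empty
S: empty
W: empty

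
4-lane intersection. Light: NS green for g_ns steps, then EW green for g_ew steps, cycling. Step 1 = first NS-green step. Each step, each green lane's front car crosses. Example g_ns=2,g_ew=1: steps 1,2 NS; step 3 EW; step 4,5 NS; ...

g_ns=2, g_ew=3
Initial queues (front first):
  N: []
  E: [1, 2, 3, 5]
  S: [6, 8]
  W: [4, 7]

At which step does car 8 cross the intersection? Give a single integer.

Step 1 [NS]: N:empty,E:wait,S:car6-GO,W:wait | queues: N=0 E=4 S=1 W=2
Step 2 [NS]: N:empty,E:wait,S:car8-GO,W:wait | queues: N=0 E=4 S=0 W=2
Step 3 [EW]: N:wait,E:car1-GO,S:wait,W:car4-GO | queues: N=0 E=3 S=0 W=1
Step 4 [EW]: N:wait,E:car2-GO,S:wait,W:car7-GO | queues: N=0 E=2 S=0 W=0
Step 5 [EW]: N:wait,E:car3-GO,S:wait,W:empty | queues: N=0 E=1 S=0 W=0
Step 6 [NS]: N:empty,E:wait,S:empty,W:wait | queues: N=0 E=1 S=0 W=0
Step 7 [NS]: N:empty,E:wait,S:empty,W:wait | queues: N=0 E=1 S=0 W=0
Step 8 [EW]: N:wait,E:car5-GO,S:wait,W:empty | queues: N=0 E=0 S=0 W=0
Car 8 crosses at step 2

2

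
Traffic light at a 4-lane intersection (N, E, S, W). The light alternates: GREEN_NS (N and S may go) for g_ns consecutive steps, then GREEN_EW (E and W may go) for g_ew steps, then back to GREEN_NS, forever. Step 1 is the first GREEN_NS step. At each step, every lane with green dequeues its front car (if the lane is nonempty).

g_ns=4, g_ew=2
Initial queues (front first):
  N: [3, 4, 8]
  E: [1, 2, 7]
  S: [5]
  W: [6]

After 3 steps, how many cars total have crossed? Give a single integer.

Answer: 4

Derivation:
Step 1 [NS]: N:car3-GO,E:wait,S:car5-GO,W:wait | queues: N=2 E=3 S=0 W=1
Step 2 [NS]: N:car4-GO,E:wait,S:empty,W:wait | queues: N=1 E=3 S=0 W=1
Step 3 [NS]: N:car8-GO,E:wait,S:empty,W:wait | queues: N=0 E=3 S=0 W=1
Cars crossed by step 3: 4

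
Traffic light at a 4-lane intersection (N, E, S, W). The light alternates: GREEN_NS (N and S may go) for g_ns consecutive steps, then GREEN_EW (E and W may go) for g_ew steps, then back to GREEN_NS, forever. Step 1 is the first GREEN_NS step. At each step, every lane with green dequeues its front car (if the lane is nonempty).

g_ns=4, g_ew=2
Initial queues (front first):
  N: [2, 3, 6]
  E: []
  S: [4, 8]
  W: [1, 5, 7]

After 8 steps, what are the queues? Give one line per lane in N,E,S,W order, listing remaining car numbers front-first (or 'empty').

Step 1 [NS]: N:car2-GO,E:wait,S:car4-GO,W:wait | queues: N=2 E=0 S=1 W=3
Step 2 [NS]: N:car3-GO,E:wait,S:car8-GO,W:wait | queues: N=1 E=0 S=0 W=3
Step 3 [NS]: N:car6-GO,E:wait,S:empty,W:wait | queues: N=0 E=0 S=0 W=3
Step 4 [NS]: N:empty,E:wait,S:empty,W:wait | queues: N=0 E=0 S=0 W=3
Step 5 [EW]: N:wait,E:empty,S:wait,W:car1-GO | queues: N=0 E=0 S=0 W=2
Step 6 [EW]: N:wait,E:empty,S:wait,W:car5-GO | queues: N=0 E=0 S=0 W=1
Step 7 [NS]: N:empty,E:wait,S:empty,W:wait | queues: N=0 E=0 S=0 W=1
Step 8 [NS]: N:empty,E:wait,S:empty,W:wait | queues: N=0 E=0 S=0 W=1

N: empty
E: empty
S: empty
W: 7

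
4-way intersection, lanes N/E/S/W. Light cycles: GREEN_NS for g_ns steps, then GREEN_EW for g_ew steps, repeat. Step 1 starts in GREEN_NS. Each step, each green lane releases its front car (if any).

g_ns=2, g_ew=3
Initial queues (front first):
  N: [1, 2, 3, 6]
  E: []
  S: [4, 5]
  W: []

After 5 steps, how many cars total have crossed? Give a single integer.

Step 1 [NS]: N:car1-GO,E:wait,S:car4-GO,W:wait | queues: N=3 E=0 S=1 W=0
Step 2 [NS]: N:car2-GO,E:wait,S:car5-GO,W:wait | queues: N=2 E=0 S=0 W=0
Step 3 [EW]: N:wait,E:empty,S:wait,W:empty | queues: N=2 E=0 S=0 W=0
Step 4 [EW]: N:wait,E:empty,S:wait,W:empty | queues: N=2 E=0 S=0 W=0
Step 5 [EW]: N:wait,E:empty,S:wait,W:empty | queues: N=2 E=0 S=0 W=0
Cars crossed by step 5: 4

Answer: 4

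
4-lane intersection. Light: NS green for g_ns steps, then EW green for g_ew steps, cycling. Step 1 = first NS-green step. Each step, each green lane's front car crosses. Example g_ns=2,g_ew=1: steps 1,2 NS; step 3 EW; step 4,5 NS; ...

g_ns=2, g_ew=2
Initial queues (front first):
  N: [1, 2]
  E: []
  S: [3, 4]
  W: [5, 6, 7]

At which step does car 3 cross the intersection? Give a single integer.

Step 1 [NS]: N:car1-GO,E:wait,S:car3-GO,W:wait | queues: N=1 E=0 S=1 W=3
Step 2 [NS]: N:car2-GO,E:wait,S:car4-GO,W:wait | queues: N=0 E=0 S=0 W=3
Step 3 [EW]: N:wait,E:empty,S:wait,W:car5-GO | queues: N=0 E=0 S=0 W=2
Step 4 [EW]: N:wait,E:empty,S:wait,W:car6-GO | queues: N=0 E=0 S=0 W=1
Step 5 [NS]: N:empty,E:wait,S:empty,W:wait | queues: N=0 E=0 S=0 W=1
Step 6 [NS]: N:empty,E:wait,S:empty,W:wait | queues: N=0 E=0 S=0 W=1
Step 7 [EW]: N:wait,E:empty,S:wait,W:car7-GO | queues: N=0 E=0 S=0 W=0
Car 3 crosses at step 1

1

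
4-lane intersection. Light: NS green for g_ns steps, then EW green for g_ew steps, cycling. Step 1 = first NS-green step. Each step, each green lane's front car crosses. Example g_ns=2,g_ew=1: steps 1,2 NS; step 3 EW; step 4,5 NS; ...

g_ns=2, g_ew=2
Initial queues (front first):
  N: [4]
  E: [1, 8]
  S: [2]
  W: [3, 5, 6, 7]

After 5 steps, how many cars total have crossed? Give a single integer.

Answer: 6

Derivation:
Step 1 [NS]: N:car4-GO,E:wait,S:car2-GO,W:wait | queues: N=0 E=2 S=0 W=4
Step 2 [NS]: N:empty,E:wait,S:empty,W:wait | queues: N=0 E=2 S=0 W=4
Step 3 [EW]: N:wait,E:car1-GO,S:wait,W:car3-GO | queues: N=0 E=1 S=0 W=3
Step 4 [EW]: N:wait,E:car8-GO,S:wait,W:car5-GO | queues: N=0 E=0 S=0 W=2
Step 5 [NS]: N:empty,E:wait,S:empty,W:wait | queues: N=0 E=0 S=0 W=2
Cars crossed by step 5: 6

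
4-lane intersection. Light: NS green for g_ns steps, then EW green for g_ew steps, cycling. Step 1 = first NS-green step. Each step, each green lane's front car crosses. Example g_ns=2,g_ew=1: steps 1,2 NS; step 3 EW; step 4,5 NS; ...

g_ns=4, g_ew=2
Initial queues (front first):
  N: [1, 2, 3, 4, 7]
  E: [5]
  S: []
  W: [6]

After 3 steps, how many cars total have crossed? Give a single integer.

Answer: 3

Derivation:
Step 1 [NS]: N:car1-GO,E:wait,S:empty,W:wait | queues: N=4 E=1 S=0 W=1
Step 2 [NS]: N:car2-GO,E:wait,S:empty,W:wait | queues: N=3 E=1 S=0 W=1
Step 3 [NS]: N:car3-GO,E:wait,S:empty,W:wait | queues: N=2 E=1 S=0 W=1
Cars crossed by step 3: 3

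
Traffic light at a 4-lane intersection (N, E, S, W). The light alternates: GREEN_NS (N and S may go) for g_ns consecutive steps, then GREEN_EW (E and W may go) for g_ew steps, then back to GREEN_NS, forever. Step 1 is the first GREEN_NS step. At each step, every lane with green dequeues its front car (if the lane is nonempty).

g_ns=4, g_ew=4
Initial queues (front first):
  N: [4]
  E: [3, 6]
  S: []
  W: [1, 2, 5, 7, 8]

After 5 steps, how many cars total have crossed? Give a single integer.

Step 1 [NS]: N:car4-GO,E:wait,S:empty,W:wait | queues: N=0 E=2 S=0 W=5
Step 2 [NS]: N:empty,E:wait,S:empty,W:wait | queues: N=0 E=2 S=0 W=5
Step 3 [NS]: N:empty,E:wait,S:empty,W:wait | queues: N=0 E=2 S=0 W=5
Step 4 [NS]: N:empty,E:wait,S:empty,W:wait | queues: N=0 E=2 S=0 W=5
Step 5 [EW]: N:wait,E:car3-GO,S:wait,W:car1-GO | queues: N=0 E=1 S=0 W=4
Cars crossed by step 5: 3

Answer: 3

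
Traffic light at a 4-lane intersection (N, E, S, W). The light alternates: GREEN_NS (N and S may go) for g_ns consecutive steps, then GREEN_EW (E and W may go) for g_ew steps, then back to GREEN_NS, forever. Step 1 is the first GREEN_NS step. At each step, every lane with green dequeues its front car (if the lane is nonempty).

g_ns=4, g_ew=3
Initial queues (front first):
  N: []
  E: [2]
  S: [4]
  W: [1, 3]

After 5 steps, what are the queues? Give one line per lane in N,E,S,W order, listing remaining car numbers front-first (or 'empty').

Step 1 [NS]: N:empty,E:wait,S:car4-GO,W:wait | queues: N=0 E=1 S=0 W=2
Step 2 [NS]: N:empty,E:wait,S:empty,W:wait | queues: N=0 E=1 S=0 W=2
Step 3 [NS]: N:empty,E:wait,S:empty,W:wait | queues: N=0 E=1 S=0 W=2
Step 4 [NS]: N:empty,E:wait,S:empty,W:wait | queues: N=0 E=1 S=0 W=2
Step 5 [EW]: N:wait,E:car2-GO,S:wait,W:car1-GO | queues: N=0 E=0 S=0 W=1

N: empty
E: empty
S: empty
W: 3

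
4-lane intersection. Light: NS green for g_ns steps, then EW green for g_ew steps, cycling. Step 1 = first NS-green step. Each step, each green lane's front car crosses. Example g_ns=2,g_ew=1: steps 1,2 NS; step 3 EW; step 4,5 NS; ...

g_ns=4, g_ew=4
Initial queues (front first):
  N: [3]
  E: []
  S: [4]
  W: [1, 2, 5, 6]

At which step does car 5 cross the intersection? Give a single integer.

Step 1 [NS]: N:car3-GO,E:wait,S:car4-GO,W:wait | queues: N=0 E=0 S=0 W=4
Step 2 [NS]: N:empty,E:wait,S:empty,W:wait | queues: N=0 E=0 S=0 W=4
Step 3 [NS]: N:empty,E:wait,S:empty,W:wait | queues: N=0 E=0 S=0 W=4
Step 4 [NS]: N:empty,E:wait,S:empty,W:wait | queues: N=0 E=0 S=0 W=4
Step 5 [EW]: N:wait,E:empty,S:wait,W:car1-GO | queues: N=0 E=0 S=0 W=3
Step 6 [EW]: N:wait,E:empty,S:wait,W:car2-GO | queues: N=0 E=0 S=0 W=2
Step 7 [EW]: N:wait,E:empty,S:wait,W:car5-GO | queues: N=0 E=0 S=0 W=1
Step 8 [EW]: N:wait,E:empty,S:wait,W:car6-GO | queues: N=0 E=0 S=0 W=0
Car 5 crosses at step 7

7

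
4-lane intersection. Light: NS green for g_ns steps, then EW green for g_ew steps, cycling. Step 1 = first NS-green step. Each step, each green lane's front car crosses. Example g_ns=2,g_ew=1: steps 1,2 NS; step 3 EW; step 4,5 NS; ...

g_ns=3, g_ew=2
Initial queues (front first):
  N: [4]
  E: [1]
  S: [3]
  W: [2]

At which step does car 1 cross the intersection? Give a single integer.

Step 1 [NS]: N:car4-GO,E:wait,S:car3-GO,W:wait | queues: N=0 E=1 S=0 W=1
Step 2 [NS]: N:empty,E:wait,S:empty,W:wait | queues: N=0 E=1 S=0 W=1
Step 3 [NS]: N:empty,E:wait,S:empty,W:wait | queues: N=0 E=1 S=0 W=1
Step 4 [EW]: N:wait,E:car1-GO,S:wait,W:car2-GO | queues: N=0 E=0 S=0 W=0
Car 1 crosses at step 4

4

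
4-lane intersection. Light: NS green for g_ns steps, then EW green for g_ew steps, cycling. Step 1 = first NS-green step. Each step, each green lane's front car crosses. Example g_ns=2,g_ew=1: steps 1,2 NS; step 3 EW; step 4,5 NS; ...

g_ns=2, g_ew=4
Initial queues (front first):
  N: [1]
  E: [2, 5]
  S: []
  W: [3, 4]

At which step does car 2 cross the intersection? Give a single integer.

Step 1 [NS]: N:car1-GO,E:wait,S:empty,W:wait | queues: N=0 E=2 S=0 W=2
Step 2 [NS]: N:empty,E:wait,S:empty,W:wait | queues: N=0 E=2 S=0 W=2
Step 3 [EW]: N:wait,E:car2-GO,S:wait,W:car3-GO | queues: N=0 E=1 S=0 W=1
Step 4 [EW]: N:wait,E:car5-GO,S:wait,W:car4-GO | queues: N=0 E=0 S=0 W=0
Car 2 crosses at step 3

3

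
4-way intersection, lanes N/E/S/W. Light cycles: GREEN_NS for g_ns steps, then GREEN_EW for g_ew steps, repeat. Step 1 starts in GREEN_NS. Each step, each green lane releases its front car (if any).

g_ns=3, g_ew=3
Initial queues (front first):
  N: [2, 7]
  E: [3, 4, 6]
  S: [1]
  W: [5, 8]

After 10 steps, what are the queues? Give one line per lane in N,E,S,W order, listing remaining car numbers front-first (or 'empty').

Step 1 [NS]: N:car2-GO,E:wait,S:car1-GO,W:wait | queues: N=1 E=3 S=0 W=2
Step 2 [NS]: N:car7-GO,E:wait,S:empty,W:wait | queues: N=0 E=3 S=0 W=2
Step 3 [NS]: N:empty,E:wait,S:empty,W:wait | queues: N=0 E=3 S=0 W=2
Step 4 [EW]: N:wait,E:car3-GO,S:wait,W:car5-GO | queues: N=0 E=2 S=0 W=1
Step 5 [EW]: N:wait,E:car4-GO,S:wait,W:car8-GO | queues: N=0 E=1 S=0 W=0
Step 6 [EW]: N:wait,E:car6-GO,S:wait,W:empty | queues: N=0 E=0 S=0 W=0

N: empty
E: empty
S: empty
W: empty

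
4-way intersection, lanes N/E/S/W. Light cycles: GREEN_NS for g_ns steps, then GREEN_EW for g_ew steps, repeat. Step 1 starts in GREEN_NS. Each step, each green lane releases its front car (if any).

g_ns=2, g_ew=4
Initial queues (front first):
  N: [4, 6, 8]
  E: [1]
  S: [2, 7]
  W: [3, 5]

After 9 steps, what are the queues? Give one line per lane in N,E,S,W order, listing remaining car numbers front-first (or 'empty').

Step 1 [NS]: N:car4-GO,E:wait,S:car2-GO,W:wait | queues: N=2 E=1 S=1 W=2
Step 2 [NS]: N:car6-GO,E:wait,S:car7-GO,W:wait | queues: N=1 E=1 S=0 W=2
Step 3 [EW]: N:wait,E:car1-GO,S:wait,W:car3-GO | queues: N=1 E=0 S=0 W=1
Step 4 [EW]: N:wait,E:empty,S:wait,W:car5-GO | queues: N=1 E=0 S=0 W=0
Step 5 [EW]: N:wait,E:empty,S:wait,W:empty | queues: N=1 E=0 S=0 W=0
Step 6 [EW]: N:wait,E:empty,S:wait,W:empty | queues: N=1 E=0 S=0 W=0
Step 7 [NS]: N:car8-GO,E:wait,S:empty,W:wait | queues: N=0 E=0 S=0 W=0

N: empty
E: empty
S: empty
W: empty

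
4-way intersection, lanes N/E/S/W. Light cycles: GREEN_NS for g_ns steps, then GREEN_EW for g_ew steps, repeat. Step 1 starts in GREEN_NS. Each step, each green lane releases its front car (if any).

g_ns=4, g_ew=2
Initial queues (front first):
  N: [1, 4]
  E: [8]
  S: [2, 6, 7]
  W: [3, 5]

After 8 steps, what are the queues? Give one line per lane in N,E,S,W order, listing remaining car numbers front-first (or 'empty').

Step 1 [NS]: N:car1-GO,E:wait,S:car2-GO,W:wait | queues: N=1 E=1 S=2 W=2
Step 2 [NS]: N:car4-GO,E:wait,S:car6-GO,W:wait | queues: N=0 E=1 S=1 W=2
Step 3 [NS]: N:empty,E:wait,S:car7-GO,W:wait | queues: N=0 E=1 S=0 W=2
Step 4 [NS]: N:empty,E:wait,S:empty,W:wait | queues: N=0 E=1 S=0 W=2
Step 5 [EW]: N:wait,E:car8-GO,S:wait,W:car3-GO | queues: N=0 E=0 S=0 W=1
Step 6 [EW]: N:wait,E:empty,S:wait,W:car5-GO | queues: N=0 E=0 S=0 W=0

N: empty
E: empty
S: empty
W: empty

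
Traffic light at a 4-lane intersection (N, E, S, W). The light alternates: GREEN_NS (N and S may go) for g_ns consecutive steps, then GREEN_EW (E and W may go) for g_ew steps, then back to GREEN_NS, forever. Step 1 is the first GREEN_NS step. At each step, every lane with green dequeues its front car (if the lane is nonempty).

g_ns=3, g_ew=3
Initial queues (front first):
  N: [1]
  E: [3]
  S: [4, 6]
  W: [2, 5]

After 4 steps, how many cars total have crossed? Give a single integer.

Step 1 [NS]: N:car1-GO,E:wait,S:car4-GO,W:wait | queues: N=0 E=1 S=1 W=2
Step 2 [NS]: N:empty,E:wait,S:car6-GO,W:wait | queues: N=0 E=1 S=0 W=2
Step 3 [NS]: N:empty,E:wait,S:empty,W:wait | queues: N=0 E=1 S=0 W=2
Step 4 [EW]: N:wait,E:car3-GO,S:wait,W:car2-GO | queues: N=0 E=0 S=0 W=1
Cars crossed by step 4: 5

Answer: 5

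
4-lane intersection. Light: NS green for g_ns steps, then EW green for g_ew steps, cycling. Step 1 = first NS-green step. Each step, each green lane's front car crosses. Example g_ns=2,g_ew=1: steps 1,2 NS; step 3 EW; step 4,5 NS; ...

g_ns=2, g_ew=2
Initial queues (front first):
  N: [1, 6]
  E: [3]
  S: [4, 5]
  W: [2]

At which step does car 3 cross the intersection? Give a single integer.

Step 1 [NS]: N:car1-GO,E:wait,S:car4-GO,W:wait | queues: N=1 E=1 S=1 W=1
Step 2 [NS]: N:car6-GO,E:wait,S:car5-GO,W:wait | queues: N=0 E=1 S=0 W=1
Step 3 [EW]: N:wait,E:car3-GO,S:wait,W:car2-GO | queues: N=0 E=0 S=0 W=0
Car 3 crosses at step 3

3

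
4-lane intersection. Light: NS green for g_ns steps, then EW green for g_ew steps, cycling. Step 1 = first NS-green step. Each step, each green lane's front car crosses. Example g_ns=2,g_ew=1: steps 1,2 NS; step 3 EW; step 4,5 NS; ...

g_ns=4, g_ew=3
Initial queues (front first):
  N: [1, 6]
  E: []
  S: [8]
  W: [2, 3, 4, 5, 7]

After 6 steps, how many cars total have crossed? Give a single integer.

Answer: 5

Derivation:
Step 1 [NS]: N:car1-GO,E:wait,S:car8-GO,W:wait | queues: N=1 E=0 S=0 W=5
Step 2 [NS]: N:car6-GO,E:wait,S:empty,W:wait | queues: N=0 E=0 S=0 W=5
Step 3 [NS]: N:empty,E:wait,S:empty,W:wait | queues: N=0 E=0 S=0 W=5
Step 4 [NS]: N:empty,E:wait,S:empty,W:wait | queues: N=0 E=0 S=0 W=5
Step 5 [EW]: N:wait,E:empty,S:wait,W:car2-GO | queues: N=0 E=0 S=0 W=4
Step 6 [EW]: N:wait,E:empty,S:wait,W:car3-GO | queues: N=0 E=0 S=0 W=3
Cars crossed by step 6: 5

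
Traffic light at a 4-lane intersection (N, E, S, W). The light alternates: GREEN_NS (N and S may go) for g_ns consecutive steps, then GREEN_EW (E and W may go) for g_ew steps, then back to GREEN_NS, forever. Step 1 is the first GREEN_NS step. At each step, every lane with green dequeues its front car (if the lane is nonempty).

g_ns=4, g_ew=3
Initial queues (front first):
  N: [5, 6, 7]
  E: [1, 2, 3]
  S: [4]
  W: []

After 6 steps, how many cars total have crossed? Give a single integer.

Answer: 6

Derivation:
Step 1 [NS]: N:car5-GO,E:wait,S:car4-GO,W:wait | queues: N=2 E=3 S=0 W=0
Step 2 [NS]: N:car6-GO,E:wait,S:empty,W:wait | queues: N=1 E=3 S=0 W=0
Step 3 [NS]: N:car7-GO,E:wait,S:empty,W:wait | queues: N=0 E=3 S=0 W=0
Step 4 [NS]: N:empty,E:wait,S:empty,W:wait | queues: N=0 E=3 S=0 W=0
Step 5 [EW]: N:wait,E:car1-GO,S:wait,W:empty | queues: N=0 E=2 S=0 W=0
Step 6 [EW]: N:wait,E:car2-GO,S:wait,W:empty | queues: N=0 E=1 S=0 W=0
Cars crossed by step 6: 6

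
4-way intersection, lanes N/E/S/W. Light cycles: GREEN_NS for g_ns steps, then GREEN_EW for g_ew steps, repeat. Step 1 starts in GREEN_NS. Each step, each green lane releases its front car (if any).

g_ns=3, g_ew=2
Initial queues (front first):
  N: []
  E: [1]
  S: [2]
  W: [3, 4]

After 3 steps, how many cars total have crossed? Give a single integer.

Answer: 1

Derivation:
Step 1 [NS]: N:empty,E:wait,S:car2-GO,W:wait | queues: N=0 E=1 S=0 W=2
Step 2 [NS]: N:empty,E:wait,S:empty,W:wait | queues: N=0 E=1 S=0 W=2
Step 3 [NS]: N:empty,E:wait,S:empty,W:wait | queues: N=0 E=1 S=0 W=2
Cars crossed by step 3: 1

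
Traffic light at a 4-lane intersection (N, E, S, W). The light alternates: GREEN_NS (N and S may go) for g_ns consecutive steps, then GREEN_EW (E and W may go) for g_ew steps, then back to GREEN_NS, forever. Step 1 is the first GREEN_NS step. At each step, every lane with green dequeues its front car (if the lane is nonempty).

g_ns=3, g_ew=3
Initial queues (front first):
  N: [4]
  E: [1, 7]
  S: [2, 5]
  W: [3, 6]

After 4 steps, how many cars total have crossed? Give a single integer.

Answer: 5

Derivation:
Step 1 [NS]: N:car4-GO,E:wait,S:car2-GO,W:wait | queues: N=0 E=2 S=1 W=2
Step 2 [NS]: N:empty,E:wait,S:car5-GO,W:wait | queues: N=0 E=2 S=0 W=2
Step 3 [NS]: N:empty,E:wait,S:empty,W:wait | queues: N=0 E=2 S=0 W=2
Step 4 [EW]: N:wait,E:car1-GO,S:wait,W:car3-GO | queues: N=0 E=1 S=0 W=1
Cars crossed by step 4: 5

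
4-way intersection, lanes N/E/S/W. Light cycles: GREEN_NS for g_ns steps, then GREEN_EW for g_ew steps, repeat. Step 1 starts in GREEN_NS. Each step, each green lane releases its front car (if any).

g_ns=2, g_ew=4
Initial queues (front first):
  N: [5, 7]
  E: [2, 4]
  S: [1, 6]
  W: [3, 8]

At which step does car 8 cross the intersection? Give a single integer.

Step 1 [NS]: N:car5-GO,E:wait,S:car1-GO,W:wait | queues: N=1 E=2 S=1 W=2
Step 2 [NS]: N:car7-GO,E:wait,S:car6-GO,W:wait | queues: N=0 E=2 S=0 W=2
Step 3 [EW]: N:wait,E:car2-GO,S:wait,W:car3-GO | queues: N=0 E=1 S=0 W=1
Step 4 [EW]: N:wait,E:car4-GO,S:wait,W:car8-GO | queues: N=0 E=0 S=0 W=0
Car 8 crosses at step 4

4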